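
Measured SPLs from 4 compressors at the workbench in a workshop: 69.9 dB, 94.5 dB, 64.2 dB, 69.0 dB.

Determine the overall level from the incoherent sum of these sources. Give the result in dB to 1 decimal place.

Sum in the linear (power) domain: Σ 10^(Lᵢ/10) = 10^(69.9/10) + 10^(94.5/10) + 10^(64.2/10) + 10^(69.0/10) = 2.839e+09.
Combined level = 10 log₁₀(2.839e+09) = 94.5 dB.

94.5 dB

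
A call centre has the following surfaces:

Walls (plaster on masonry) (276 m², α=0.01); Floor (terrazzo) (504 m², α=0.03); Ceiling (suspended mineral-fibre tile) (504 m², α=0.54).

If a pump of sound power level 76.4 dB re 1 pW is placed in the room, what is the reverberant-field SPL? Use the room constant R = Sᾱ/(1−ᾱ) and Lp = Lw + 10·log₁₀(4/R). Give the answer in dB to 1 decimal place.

56.7 dB

A = 290.040 sabins; S = 1284.0 m².
ᾱ = 290.040/1284.0 = 0.2259; R = Sᾱ/(1−ᾱ) = 290.040/(1−0.2259) = 374.680 m².
Lp = Lw + 10 log₁₀(4/R) = 76.4 -19.72 = 56.7 dB.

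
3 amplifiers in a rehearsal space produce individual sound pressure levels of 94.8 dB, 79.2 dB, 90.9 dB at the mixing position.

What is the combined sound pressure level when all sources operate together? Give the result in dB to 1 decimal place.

96.4 dB

Σ 10^(Lᵢ/10) = 4.333e+09.
L_total = 10·log₁₀(4.333e+09) = 96.4 dB.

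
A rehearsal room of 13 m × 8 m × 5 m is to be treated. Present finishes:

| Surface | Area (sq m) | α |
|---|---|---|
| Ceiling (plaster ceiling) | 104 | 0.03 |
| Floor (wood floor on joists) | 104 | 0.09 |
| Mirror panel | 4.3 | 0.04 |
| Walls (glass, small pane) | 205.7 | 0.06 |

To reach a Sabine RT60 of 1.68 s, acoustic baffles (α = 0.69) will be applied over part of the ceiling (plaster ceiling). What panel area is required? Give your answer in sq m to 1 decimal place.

37.6

Summing Sᵢαᵢ: 3.120 + 9.360 + 0.172 + 12.342 → A₁ = 24.994 sabins.
Required A₂ = 0.161·520/1.68 = 49.833 sabins.
ΔA needed = 49.833 − 24.994 = 24.839 sabins.
Each sq m of panel replacing the ceiling (plaster ceiling) adds (0.69 − 0.03) = 0.66 sabins.
Panel area = 24.839 / 0.66 = 37.6 sq m.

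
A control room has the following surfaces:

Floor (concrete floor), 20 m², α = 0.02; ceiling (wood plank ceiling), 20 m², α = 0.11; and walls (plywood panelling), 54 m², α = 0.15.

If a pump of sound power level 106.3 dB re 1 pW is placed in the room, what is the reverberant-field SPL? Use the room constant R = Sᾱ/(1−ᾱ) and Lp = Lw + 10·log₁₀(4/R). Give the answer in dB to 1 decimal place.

Σ(Sᵢαᵢ) = 20×0.02 + 20×0.11 + 54×0.15 = 10.700; total area S = 94.0 m².
ᾱ = 0.1138, so room constant R = A/(1−ᾱ) = 12.074 m².
Lp = Lw + 10 log₁₀(4/R) = 106.3 -4.80 = 101.5 dB.

101.5 dB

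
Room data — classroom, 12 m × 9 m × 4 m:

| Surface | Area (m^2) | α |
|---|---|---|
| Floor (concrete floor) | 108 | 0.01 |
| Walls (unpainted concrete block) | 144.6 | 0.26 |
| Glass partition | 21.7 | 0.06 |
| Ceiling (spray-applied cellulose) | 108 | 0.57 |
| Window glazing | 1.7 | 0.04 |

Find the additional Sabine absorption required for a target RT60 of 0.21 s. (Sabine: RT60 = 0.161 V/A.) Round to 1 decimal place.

229.6 sabins

Summing Sᵢαᵢ: 1.080 + 37.596 + 1.302 + 61.560 + 0.068 → A₁ = 101.606 sabins.
For T = 0.21 s, need A₂ = 0.161·V/T = 0.161·432/0.21 = 331.200 sabins.
Shortfall: 331.200 − 101.606 = 229.6 sabins.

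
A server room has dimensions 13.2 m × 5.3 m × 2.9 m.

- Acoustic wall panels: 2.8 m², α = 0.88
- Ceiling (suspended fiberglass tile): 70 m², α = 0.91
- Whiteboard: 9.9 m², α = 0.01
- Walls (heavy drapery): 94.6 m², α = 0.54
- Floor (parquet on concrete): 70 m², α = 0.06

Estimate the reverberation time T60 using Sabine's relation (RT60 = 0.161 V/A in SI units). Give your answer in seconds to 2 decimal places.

0.27 s

Equivalent absorption area: A = 2.8*0.88 + 70*0.91 + 9.9*0.01 + 94.6*0.54 + 70*0.06 = 121.547 m².
Volume V = 13.2 × 5.3 × 2.9 = 202.884 m³.
RT60 = 0.161 · V / A = 0.161 × 202.884 / 121.547 = 0.27 s.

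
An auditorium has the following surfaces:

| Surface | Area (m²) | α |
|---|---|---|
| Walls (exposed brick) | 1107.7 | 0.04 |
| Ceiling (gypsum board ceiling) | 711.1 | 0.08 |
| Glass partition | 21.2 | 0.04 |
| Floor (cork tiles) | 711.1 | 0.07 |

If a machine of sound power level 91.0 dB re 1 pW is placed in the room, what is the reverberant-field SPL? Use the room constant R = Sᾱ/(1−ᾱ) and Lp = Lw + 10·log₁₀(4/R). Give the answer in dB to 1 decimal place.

74.9 dB

A = 151.821 sabins; S = 2551.1 m².
ᾱ = 0.0595, so room constant R = A/(1−ᾱ) = 161.426 m².
Lp = 91.0 + 10·log₁₀(4/161.426) = 91.0 + (-16.06) = 74.9 dB.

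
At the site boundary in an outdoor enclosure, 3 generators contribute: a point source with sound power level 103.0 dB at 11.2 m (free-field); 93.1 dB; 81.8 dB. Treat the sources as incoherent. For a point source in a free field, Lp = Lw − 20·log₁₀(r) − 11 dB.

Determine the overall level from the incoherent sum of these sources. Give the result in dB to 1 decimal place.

Source at 11.2 m: Lp = 103.0 − 20·log₁₀(11.2) − 11 = 71.0 dB.
Sum in the linear (power) domain: Σ 10^(Lᵢ/10) = 10^(71.0/10) + 10^(93.1/10) + 10^(81.8/10) = 2.206e+09.
Combined level = 10 log₁₀(2.206e+09) = 93.4 dB.

93.4 dB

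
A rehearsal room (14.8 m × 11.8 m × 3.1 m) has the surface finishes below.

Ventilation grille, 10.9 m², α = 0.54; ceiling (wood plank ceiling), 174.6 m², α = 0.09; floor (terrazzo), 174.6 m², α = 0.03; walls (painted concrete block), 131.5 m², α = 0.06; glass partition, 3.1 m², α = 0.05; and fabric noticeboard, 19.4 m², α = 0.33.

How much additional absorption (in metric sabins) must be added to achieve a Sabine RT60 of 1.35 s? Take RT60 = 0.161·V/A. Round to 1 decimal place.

A₁ = Σ Sᵢαᵢ = 10.9·0.54 + 174.6·0.09 + 174.6·0.03 + 131.5·0.06 + 3.1·0.05 + 19.4·0.33 = 41.285 sabins.
For T = 1.35 s, need A₂ = 0.161·V/T = 0.161·541.384/1.35 = 64.565 sabins.
ΔA = A₂ − A₁ = 64.565 − 41.285 = 23.3 sabins.

23.3 sabins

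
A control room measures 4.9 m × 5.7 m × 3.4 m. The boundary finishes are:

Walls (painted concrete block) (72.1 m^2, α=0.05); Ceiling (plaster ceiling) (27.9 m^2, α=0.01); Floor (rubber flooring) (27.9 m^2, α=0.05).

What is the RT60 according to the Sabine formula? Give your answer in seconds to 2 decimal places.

Equivalent absorption area: A = 72.1*0.05 + 27.9*0.01 + 27.9*0.05 = 5.279 m^2.
V = 4.9·5.7·3.4 = 94.962 m³.
T = 0.161 V/A = 0.161·94.962/5.279 = 2.90 s.

2.90 s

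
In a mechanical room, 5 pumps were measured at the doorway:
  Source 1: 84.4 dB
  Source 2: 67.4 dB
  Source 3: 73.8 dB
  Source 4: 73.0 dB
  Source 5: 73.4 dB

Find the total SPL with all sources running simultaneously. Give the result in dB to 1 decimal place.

Σ 10^(Lᵢ/10) = 3.467e+08.
L_total = 10·log₁₀(3.467e+08) = 85.4 dB.

85.4 dB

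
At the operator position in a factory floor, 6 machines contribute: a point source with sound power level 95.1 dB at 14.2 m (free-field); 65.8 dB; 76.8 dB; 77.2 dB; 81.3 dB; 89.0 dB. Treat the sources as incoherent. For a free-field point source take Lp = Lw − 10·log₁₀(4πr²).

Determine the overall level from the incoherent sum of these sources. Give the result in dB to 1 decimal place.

Source at 14.2 m: Lp = 95.1 − 10·log₁₀(4π·14.2²) = 95.1 − 10·log₁₀(2533.883) = 61.1 dB.
Σ 10^(Lᵢ/10) = 1.035e+09.
L_total = 10·log₁₀(1.035e+09) = 90.1 dB.

90.1 dB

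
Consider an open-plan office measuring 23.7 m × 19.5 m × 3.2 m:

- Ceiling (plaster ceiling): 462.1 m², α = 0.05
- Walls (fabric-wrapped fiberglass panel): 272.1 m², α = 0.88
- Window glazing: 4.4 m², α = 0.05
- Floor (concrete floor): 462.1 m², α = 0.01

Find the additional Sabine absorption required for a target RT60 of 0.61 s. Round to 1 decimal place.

Equivalent absorption area: A₁ = 462.1*0.05 + 272.1*0.88 + 4.4*0.05 + 462.1*0.01 = 267.394 m².
For T = 0.61 s, need A₂ = 0.161·V/T = 0.161·1478.88/0.61 = 390.327 sabins.
ΔA = A₂ − A₁ = 390.327 − 267.394 = 122.9 sabins.

122.9 sabins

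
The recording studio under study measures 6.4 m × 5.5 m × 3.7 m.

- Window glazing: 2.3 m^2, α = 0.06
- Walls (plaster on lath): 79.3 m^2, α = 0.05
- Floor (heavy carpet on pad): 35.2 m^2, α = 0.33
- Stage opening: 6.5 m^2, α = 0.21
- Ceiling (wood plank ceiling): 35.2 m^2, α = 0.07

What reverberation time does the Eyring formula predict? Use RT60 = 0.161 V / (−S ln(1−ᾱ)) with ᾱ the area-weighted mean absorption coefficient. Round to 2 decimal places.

Total surface area S = 2.3 + 79.3 + 35.2 + 6.5 + 35.2 = 158.5 m^2.
Absorption A = 2.3×0.06 + 79.3×0.05 + 35.2×0.33 + 6.5×0.21 + 35.2×0.07 = 19.548 sabins.
Mean coefficient ᾱ = A/S = 0.1233.
−S·ln(1−ᾱ) = −158.5 × ln(1 − 0.1233) = 20.857.
V = 6.4 × 5.5 × 3.7 = 130.24 m³.
RT60 = 0.161 × 130.24 / 20.857 = 1.01 s.

1.01 seconds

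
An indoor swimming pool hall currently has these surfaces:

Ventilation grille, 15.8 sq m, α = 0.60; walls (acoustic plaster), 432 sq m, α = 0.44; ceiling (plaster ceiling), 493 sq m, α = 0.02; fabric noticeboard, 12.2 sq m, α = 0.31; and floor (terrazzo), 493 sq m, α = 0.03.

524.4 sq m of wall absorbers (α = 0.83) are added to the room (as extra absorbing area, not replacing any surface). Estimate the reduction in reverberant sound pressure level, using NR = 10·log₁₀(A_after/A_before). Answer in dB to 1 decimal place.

4.6 dB

Summing Sᵢαᵢ: 9.480 + 190.080 + 9.860 + 3.782 + 14.790 → A_before = 227.992 sabins.
Added absorption = 524.4 × 0.83 = 435.252 sabins.
New total A_after = 663.244 sabins.
Reduction = 10 log₁₀(A_after/A_before) = 10 log₁₀(2.9091) = 4.6 dB.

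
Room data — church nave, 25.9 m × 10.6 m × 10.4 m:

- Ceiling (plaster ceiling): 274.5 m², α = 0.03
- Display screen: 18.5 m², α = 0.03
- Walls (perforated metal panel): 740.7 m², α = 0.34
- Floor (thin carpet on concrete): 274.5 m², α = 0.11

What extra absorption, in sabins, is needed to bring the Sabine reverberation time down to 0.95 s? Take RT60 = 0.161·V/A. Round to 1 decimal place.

193.1 sabins

Total absorption A₁ = 274.5·0.03 + 18.5·0.03 + 740.7·0.34 + 274.5·0.11
  = 8.235 + 0.555 + 251.838 + 30.195 = 290.823 m² sabins.
V = 2855.216 m³. Required absorption A₂ = 0.161 × 2855.216 / 0.95 = 483.884 sabins.
Additional absorption ΔA = 483.884 − 290.823 = 193.1 sabins.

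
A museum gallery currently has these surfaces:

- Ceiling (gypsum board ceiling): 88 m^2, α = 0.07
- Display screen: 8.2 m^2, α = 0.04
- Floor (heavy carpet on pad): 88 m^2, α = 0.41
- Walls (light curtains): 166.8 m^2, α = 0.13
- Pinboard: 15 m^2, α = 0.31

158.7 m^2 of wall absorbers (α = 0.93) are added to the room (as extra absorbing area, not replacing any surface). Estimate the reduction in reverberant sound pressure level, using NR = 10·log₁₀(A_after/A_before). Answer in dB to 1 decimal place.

5.0 dB

Total absorption A_before = 88*0.07 + 8.2*0.04 + 88*0.41 + 166.8*0.13 + 15*0.31
  = 6.160 + 0.328 + 36.080 + 21.684 + 4.650 = 68.902 m^2 sabins.
Added absorption = 158.7 × 0.93 = 147.591 sabins.
A_after = 68.902 + 147.591 = 216.493 sabins.
Reduction = 10 log₁₀(A_after/A_before) = 10 log₁₀(3.1420) = 5.0 dB.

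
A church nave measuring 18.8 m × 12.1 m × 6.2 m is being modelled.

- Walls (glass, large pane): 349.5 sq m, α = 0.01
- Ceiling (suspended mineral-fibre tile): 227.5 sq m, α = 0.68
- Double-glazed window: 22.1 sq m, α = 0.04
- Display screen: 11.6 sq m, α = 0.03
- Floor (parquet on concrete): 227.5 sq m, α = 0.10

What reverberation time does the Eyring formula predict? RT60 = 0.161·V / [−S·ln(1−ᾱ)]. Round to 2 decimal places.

1.11 s

Total surface area S = 349.5 + 227.5 + 22.1 + 11.6 + 227.5 = 838.2 sq m.
Σ(Sᵢαᵢ) = 349.5·0.01 + 227.5·0.68 + 22.1·0.04 + 11.6·0.03 + 227.5·0.10 = 182.177.
ᾱ = 182.177 / 838.2 = 0.2173.
Eyring denominator: −S ln(1−ᾱ) = 205.364.
V = 18.8 × 12.1 × 6.2 = 1410.376 m³.
RT60 = 0.161 × 1410.376 / 205.364 = 1.11 s.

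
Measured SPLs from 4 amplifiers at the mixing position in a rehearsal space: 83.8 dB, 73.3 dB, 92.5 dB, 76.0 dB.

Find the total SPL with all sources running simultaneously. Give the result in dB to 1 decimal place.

Sum in the linear (power) domain: Σ 10^(Lᵢ/10) = 10^(83.8/10) + 10^(73.3/10) + 10^(92.5/10) + 10^(76.0/10) = 2.079e+09.
Back to dB: 10·log₁₀ Σ = 93.2 dB.

93.2 dB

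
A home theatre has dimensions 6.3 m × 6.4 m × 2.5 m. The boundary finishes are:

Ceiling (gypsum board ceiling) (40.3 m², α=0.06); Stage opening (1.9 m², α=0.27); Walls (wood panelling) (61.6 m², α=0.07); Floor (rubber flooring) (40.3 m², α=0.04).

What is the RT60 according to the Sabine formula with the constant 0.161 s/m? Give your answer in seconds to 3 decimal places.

1.833 seconds

A = Σ Sᵢαᵢ = 40.3·0.06 + 1.9·0.27 + 61.6·0.07 + 40.3·0.04 = 8.855 sabins.
V = 6.3·6.4·2.5 = 100.8 m³.
T = 0.161 V/A = 0.161·100.8/8.855 = 1.833 s.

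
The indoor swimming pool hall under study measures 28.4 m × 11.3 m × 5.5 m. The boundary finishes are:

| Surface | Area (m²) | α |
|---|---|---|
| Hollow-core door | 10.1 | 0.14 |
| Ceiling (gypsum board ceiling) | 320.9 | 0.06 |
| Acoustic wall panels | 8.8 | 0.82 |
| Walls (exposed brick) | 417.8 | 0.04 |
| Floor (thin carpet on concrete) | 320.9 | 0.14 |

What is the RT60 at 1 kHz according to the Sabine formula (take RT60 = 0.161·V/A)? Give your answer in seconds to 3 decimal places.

Equivalent absorption area: A = 10.1×0.14 + 320.9×0.06 + 8.8×0.82 + 417.8×0.04 + 320.9×0.14 = 89.522 m².
V = 28.4·11.3·5.5 = 1765.06 m³.
Sabine: RT60 = 0.161 × 1765.06 / 89.522 = 3.174 s.

3.174 s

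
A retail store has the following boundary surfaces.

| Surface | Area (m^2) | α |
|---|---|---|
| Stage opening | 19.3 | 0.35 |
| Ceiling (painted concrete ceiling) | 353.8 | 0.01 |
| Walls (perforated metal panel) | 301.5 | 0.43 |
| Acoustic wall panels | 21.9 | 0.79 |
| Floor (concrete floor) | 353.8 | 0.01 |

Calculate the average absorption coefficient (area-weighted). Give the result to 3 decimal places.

0.153

Total surface area S = 1050.3 m^2.
A = 19.3·0.35 + 353.8·0.01 + 301.5·0.43 + 21.9·0.79 + 353.8·0.01 = 160.777 sabins.
ᾱ = 160.777 / 1050.3 = 0.153.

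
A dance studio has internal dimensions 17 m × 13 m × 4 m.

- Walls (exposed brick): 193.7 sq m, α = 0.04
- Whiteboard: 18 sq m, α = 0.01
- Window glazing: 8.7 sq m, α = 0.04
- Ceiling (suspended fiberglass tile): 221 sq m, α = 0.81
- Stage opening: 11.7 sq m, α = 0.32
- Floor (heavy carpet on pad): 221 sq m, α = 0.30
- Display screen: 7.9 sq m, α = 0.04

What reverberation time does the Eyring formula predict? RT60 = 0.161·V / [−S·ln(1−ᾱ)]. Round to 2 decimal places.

Total surface area S = 193.7 + 18 + 8.7 + 221 + 11.7 + 221 + 7.9 = 682.0 sq m.
Σ(Sᵢαᵢ) = 193.7×0.04 + 18×0.01 + 8.7×0.04 + 221×0.81 + 11.7×0.32 + 221×0.30 + 7.9×0.04 = 257.646.
Mean coefficient ᾱ = A/S = 0.3778.
−S·ln(1−ᾱ) = −682.0 × ln(1 − 0.3778) = 323.605.
V = 17 × 13 × 4 = 884 m³.
RT60 = 0.161 × 884 / 323.605 = 0.44 s.

0.44 s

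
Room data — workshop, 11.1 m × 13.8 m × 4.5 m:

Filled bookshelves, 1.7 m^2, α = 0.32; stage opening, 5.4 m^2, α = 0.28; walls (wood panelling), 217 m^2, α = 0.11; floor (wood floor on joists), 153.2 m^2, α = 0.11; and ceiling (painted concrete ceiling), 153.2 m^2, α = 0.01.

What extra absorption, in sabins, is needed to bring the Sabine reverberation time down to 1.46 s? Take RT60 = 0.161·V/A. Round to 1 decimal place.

Total absorption A₁ = 1.7×0.32 + 5.4×0.28 + 217×0.11 + 153.2×0.11 + 153.2×0.01
  = 0.544 + 1.512 + 23.870 + 16.852 + 1.532 = 44.310 m^2 sabins.
Target A₂ = 0.161·689.31/1.46 = 76.013 sabins (V = 689.31 m³).
Additional absorption ΔA = 76.013 − 44.310 = 31.7 sabins.

31.7 sabins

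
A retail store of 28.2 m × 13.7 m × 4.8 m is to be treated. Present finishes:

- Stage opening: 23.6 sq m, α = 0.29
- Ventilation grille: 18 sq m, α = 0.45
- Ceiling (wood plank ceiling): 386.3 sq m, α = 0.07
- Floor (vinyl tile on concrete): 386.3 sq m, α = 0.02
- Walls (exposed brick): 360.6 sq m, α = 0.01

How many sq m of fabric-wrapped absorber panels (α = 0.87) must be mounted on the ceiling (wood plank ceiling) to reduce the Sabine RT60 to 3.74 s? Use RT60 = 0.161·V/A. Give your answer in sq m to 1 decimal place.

Total absorption A₁ = 23.6×0.29 + 18×0.45 + 386.3×0.07 + 386.3×0.02 + 360.6×0.01
  = 6.844 + 8.100 + 27.041 + 7.726 + 3.606 = 53.317 sq m sabins.
V = 1854.432 m³. Target absorption A₂ = 0.161 × 1854.432 / 3.74 = 79.830 sabins.
Absorption to add: 79.830 − 53.317 = 26.513 sabins.
Net gain per sq m: Δα = 0.87 − 0.07 = 0.80.
Panel area = 26.513 / 0.80 = 33.1 sq m.

33.1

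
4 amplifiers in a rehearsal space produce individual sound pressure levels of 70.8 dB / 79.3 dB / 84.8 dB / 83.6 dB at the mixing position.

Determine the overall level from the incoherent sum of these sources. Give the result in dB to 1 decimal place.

Sum in the linear (power) domain: Σ 10^(Lᵢ/10) = 10^(70.8/10) + 10^(79.3/10) + 10^(84.8/10) + 10^(83.6/10) = 6.282e+08.
Back to dB: 10·log₁₀ Σ = 88.0 dB.

88.0 dB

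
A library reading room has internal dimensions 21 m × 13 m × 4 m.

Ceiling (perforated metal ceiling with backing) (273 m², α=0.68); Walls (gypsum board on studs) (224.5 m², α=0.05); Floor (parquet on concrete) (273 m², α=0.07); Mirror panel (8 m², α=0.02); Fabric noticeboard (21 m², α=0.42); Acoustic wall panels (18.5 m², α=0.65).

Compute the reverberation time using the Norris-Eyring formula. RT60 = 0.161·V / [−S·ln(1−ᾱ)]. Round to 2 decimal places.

S = Σ Sᵢ = 818.0 m².
Absorption A = 273×0.68 + 224.5×0.05 + 273×0.07 + 8×0.02 + 21×0.42 + 18.5×0.65 = 236.980 sabins.
ᾱ = 236.980 / 818.0 = 0.2897.
−S·ln(1−ᾱ) = −818.0 × ln(1 − 0.2897) = 279.812.
V = 21 × 13 × 4 = 1092 m³.
RT60 = 0.161 × 1092 / 279.812 = 0.63 s.

0.63 s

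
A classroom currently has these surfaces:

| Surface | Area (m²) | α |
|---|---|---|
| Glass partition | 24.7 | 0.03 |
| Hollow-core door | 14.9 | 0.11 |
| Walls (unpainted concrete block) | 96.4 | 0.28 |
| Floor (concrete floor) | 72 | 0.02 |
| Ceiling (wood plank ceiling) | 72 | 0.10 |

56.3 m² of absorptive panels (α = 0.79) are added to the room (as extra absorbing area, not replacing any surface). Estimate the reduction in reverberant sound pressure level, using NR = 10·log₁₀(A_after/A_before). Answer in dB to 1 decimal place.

3.4 dB

Equivalent absorption area: A_before = 24.7×0.03 + 14.9×0.11 + 96.4×0.28 + 72×0.02 + 72×0.10 = 38.012 m².
Treatment contributes 56.3·0.79 = 44.477 sabins.
New total A_after = 82.489 sabins.
NR = 10·log₁₀(82.489/38.012) = 3.4 dB.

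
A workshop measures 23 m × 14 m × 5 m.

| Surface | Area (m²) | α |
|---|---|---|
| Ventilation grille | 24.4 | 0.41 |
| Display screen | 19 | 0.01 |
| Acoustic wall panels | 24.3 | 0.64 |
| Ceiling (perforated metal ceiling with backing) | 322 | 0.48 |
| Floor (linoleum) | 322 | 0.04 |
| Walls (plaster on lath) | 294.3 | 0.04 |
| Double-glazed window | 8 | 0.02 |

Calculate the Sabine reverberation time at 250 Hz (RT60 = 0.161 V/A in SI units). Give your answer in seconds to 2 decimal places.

1.26 s

Summing Sᵢαᵢ: 10.004 + 0.190 + 15.552 + 154.560 + 12.880 + 11.772 + 0.160 → A = 205.118 sabins.
V = 23·14·5 = 1610 m³.
Sabine: RT60 = 0.161 × 1610 / 205.118 = 1.26 s.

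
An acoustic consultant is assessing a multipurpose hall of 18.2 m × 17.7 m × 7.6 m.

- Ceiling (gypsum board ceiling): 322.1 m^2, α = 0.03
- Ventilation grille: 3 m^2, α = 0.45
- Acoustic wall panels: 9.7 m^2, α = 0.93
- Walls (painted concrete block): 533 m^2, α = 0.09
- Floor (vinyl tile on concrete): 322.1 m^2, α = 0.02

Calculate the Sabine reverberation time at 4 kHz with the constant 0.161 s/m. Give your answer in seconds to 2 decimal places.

5.29 s

Summing Sᵢαᵢ: 9.663 + 1.350 + 9.021 + 47.970 + 6.442 → A = 74.446 sabins.
Room volume: 2448.264 m³.
T = 0.161 V/A = 0.161·2448.264/74.446 = 5.29 s.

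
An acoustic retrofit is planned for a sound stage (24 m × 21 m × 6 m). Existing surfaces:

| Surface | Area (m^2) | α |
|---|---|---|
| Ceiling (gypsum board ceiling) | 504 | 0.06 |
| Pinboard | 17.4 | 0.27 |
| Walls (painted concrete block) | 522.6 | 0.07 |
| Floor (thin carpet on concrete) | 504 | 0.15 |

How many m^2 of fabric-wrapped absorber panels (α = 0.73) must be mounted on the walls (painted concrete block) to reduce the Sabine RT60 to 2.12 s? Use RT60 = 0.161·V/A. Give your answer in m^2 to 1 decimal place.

125.0

Total absorption A₁ = 504·0.06 + 17.4·0.27 + 522.6·0.07 + 504·0.15
  = 30.240 + 4.698 + 36.582 + 75.600 = 147.120 m^2 sabins.
V = 3024 m³. Target absorption A₂ = 0.161 × 3024 / 2.12 = 229.653 sabins.
Absorption to add: 229.653 − 147.120 = 82.533 sabins.
Each m^2 of panel replacing the walls (painted concrete block) adds (0.73 − 0.07) = 0.66 sabins.
Area = ΔA/Δα = 82.533/0.66 = 125.0 m^2.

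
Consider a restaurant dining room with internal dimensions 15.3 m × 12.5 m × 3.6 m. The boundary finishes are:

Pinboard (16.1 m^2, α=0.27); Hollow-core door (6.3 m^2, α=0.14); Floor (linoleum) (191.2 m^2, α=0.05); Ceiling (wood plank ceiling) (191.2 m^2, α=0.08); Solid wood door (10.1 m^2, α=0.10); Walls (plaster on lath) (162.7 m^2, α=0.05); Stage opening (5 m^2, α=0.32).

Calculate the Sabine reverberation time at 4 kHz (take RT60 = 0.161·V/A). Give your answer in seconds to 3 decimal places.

Equivalent absorption area: A = 16.1*0.27 + 6.3*0.14 + 191.2*0.05 + 191.2*0.08 + 10.1*0.10 + 162.7*0.05 + 5*0.32 = 40.830 m^2.
Room volume: 688.5 m³.
T = 0.161 V/A = 0.161·688.5/40.830 = 2.715 s.

2.715 s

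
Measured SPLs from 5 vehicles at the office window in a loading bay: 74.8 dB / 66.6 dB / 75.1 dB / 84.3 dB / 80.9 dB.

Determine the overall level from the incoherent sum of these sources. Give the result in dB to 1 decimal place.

86.6 dB

Sum in the linear (power) domain: Σ 10^(Lᵢ/10) = 10^(74.8/10) + 10^(66.6/10) + 10^(75.1/10) + 10^(84.3/10) + 10^(80.9/10) = 4.593e+08.
L_total = 10·log₁₀(4.593e+08) = 86.6 dB.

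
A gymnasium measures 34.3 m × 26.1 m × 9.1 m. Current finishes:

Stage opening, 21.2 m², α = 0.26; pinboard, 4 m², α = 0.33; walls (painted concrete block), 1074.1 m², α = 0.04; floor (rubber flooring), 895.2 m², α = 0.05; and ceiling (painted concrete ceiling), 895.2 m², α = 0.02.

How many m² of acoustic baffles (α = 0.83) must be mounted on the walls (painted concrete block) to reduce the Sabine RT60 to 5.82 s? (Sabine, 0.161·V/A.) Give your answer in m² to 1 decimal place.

A₁ = Σ Sᵢαᵢ = 21.2*0.26 + 4*0.33 + 1074.1*0.04 + 895.2*0.05 + 895.2*0.02 = 112.460 sabins.
Required A₂ = 0.161·8146.593/5.82 = 225.361 sabins.
ΔA needed = 225.361 − 112.460 = 112.901 sabins.
Each m² of panel replacing the walls (painted concrete block) adds (0.83 − 0.04) = 0.79 sabins.
Area = ΔA/Δα = 112.901/0.79 = 142.9 m².

142.9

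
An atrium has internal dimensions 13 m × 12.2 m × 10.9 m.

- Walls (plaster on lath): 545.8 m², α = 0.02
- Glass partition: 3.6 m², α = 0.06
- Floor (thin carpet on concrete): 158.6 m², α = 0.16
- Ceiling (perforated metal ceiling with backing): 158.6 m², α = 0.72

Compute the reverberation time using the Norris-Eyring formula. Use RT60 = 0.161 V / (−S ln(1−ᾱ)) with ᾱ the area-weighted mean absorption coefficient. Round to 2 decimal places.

1.68 s

Total surface area S = 545.8 + 3.6 + 158.6 + 158.6 = 866.6 m².
Σ(Sᵢαᵢ) = 545.8×0.02 + 3.6×0.06 + 158.6×0.16 + 158.6×0.72 = 150.700.
Mean coefficient ᾱ = A/S = 0.1739.
Eyring denominator: −S ln(1−ᾱ) = 165.555.
V = 13 × 12.2 × 10.9 = 1728.74 m³.
RT60 = 0.161 × 1728.74 / 165.555 = 1.68 s.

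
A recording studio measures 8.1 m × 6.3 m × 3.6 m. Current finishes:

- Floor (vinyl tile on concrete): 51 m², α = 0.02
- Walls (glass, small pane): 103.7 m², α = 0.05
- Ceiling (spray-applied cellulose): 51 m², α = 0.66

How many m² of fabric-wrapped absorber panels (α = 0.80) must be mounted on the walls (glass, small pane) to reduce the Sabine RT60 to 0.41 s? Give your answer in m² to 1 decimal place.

43.0

Total absorption A₁ = 51×0.02 + 103.7×0.05 + 51×0.66
  = 1.020 + 5.185 + 33.660 = 39.865 m² sabins.
V = 183.708 m³. Target absorption A₂ = 0.161 × 183.708 / 0.41 = 72.139 sabins.
ΔA needed = 72.139 − 39.865 = 32.274 sabins.
Net gain per m²: Δα = 0.80 − 0.05 = 0.75.
Panel area = 32.274 / 0.75 = 43.0 m².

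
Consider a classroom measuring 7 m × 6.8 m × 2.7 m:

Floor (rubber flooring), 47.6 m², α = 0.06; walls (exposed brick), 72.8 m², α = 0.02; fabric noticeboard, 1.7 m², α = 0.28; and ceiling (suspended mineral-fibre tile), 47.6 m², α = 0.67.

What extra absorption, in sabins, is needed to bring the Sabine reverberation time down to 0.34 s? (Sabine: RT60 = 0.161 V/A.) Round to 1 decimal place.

24.2 sabins

Summing Sᵢαᵢ: 2.856 + 1.456 + 0.476 + 31.892 → A₁ = 36.680 sabins.
V = 128.52 m³. Required absorption A₂ = 0.161 × 128.52 / 0.34 = 60.858 sabins.
ΔA = A₂ − A₁ = 60.858 − 36.680 = 24.2 sabins.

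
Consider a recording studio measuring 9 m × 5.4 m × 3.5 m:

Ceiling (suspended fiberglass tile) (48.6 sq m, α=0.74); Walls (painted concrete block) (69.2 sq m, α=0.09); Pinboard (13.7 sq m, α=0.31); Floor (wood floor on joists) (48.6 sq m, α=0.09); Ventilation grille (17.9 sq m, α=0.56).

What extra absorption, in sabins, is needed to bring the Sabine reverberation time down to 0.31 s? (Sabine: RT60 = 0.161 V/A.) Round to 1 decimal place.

27.5 sabins

Equivalent absorption area: A₁ = 48.6·0.74 + 69.2·0.09 + 13.7·0.31 + 48.6·0.09 + 17.9·0.56 = 60.837 sq m.
For T = 0.31 s, need A₂ = 0.161·V/T = 0.161·170.1/0.31 = 88.342 sabins.
ΔA = A₂ − A₁ = 88.342 − 60.837 = 27.5 sabins.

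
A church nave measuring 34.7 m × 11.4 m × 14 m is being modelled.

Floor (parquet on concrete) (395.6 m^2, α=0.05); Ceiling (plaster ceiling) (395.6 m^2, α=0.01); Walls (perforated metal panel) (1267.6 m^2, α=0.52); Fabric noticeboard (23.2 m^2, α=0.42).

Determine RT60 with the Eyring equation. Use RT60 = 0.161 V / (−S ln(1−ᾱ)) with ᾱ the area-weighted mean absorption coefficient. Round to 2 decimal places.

1.06 sec

S = Σ Sᵢ = 2082.0 m^2.
Absorption A = 395.6·0.05 + 395.6·0.01 + 1267.6·0.52 + 23.2·0.42 = 692.632 sabins.
ᾱ = 692.632 / 2082.0 = 0.3327.
Eyring denominator: −S ln(1−ᾱ) = 842.201.
V = 34.7 × 11.4 × 14 = 5538.12 m³.
T = 0.161·V/[−S·ln(1−ᾱ)] = 0.161·5538.12/842.201 = 1.06 s.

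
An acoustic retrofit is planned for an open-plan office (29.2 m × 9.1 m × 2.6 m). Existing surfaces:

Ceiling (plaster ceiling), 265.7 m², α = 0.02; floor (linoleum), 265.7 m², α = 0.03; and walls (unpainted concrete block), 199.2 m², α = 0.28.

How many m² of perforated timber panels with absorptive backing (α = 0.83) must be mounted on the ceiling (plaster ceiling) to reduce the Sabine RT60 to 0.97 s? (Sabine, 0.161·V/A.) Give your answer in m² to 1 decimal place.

Total absorption A₁ = 265.7*0.02 + 265.7*0.03 + 199.2*0.28
  = 5.314 + 7.971 + 55.776 = 69.061 m² sabins.
V = 690.872 m³. Target absorption A₂ = 0.161 × 690.872 / 0.97 = 114.671 sabins.
ΔA needed = 114.671 − 69.061 = 45.610 sabins.
Each m² of panel replacing the ceiling (plaster ceiling) adds (0.83 − 0.02) = 0.81 sabins.
Panel area = 45.610 / 0.81 = 56.3 m².

56.3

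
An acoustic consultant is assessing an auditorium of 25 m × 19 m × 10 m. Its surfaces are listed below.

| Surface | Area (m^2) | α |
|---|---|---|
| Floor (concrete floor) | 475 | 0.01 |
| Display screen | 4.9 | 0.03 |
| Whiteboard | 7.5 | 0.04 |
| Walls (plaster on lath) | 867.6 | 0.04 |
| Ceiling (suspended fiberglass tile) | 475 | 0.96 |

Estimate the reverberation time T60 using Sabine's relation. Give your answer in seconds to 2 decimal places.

Summing Sᵢαᵢ: 4.750 + 0.147 + 0.300 + 34.704 + 456.000 → A = 495.901 sabins.
V = 25·19·10 = 4750 m³.
Sabine: RT60 = 0.161 × 4750 / 495.901 = 1.54 s.

1.54 s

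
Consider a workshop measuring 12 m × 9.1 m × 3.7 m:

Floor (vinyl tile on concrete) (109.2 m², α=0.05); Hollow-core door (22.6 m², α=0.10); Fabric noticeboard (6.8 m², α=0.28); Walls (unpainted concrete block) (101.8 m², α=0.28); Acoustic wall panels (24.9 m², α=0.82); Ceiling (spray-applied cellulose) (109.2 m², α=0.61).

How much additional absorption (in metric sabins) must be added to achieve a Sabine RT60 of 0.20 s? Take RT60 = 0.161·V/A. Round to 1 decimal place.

200.1 sabins

Total absorption A₁ = 109.2×0.05 + 22.6×0.10 + 6.8×0.28 + 101.8×0.28 + 24.9×0.82 + 109.2×0.61
  = 5.460 + 2.260 + 1.904 + 28.504 + 20.418 + 66.612 = 125.158 m² sabins.
Target A₂ = 0.161·404.04/0.20 = 325.252 sabins (V = 404.04 m³).
ΔA = A₂ − A₁ = 325.252 − 125.158 = 200.1 sabins.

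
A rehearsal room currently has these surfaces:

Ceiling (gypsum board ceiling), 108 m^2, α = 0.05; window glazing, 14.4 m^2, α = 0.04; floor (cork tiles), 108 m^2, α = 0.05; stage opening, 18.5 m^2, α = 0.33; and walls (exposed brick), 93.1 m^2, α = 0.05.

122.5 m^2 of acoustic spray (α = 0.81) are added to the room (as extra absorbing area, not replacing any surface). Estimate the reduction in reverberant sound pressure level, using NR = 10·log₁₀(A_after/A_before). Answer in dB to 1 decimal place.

Equivalent absorption area: A_before = 108×0.05 + 14.4×0.04 + 108×0.05 + 18.5×0.33 + 93.1×0.05 = 22.136 m^2.
Treatment contributes 122.5·0.81 = 99.225 sabins.
New total A_after = 121.361 sabins.
Reduction = 10 log₁₀(A_after/A_before) = 10 log₁₀(5.4825) = 7.4 dB.

7.4 dB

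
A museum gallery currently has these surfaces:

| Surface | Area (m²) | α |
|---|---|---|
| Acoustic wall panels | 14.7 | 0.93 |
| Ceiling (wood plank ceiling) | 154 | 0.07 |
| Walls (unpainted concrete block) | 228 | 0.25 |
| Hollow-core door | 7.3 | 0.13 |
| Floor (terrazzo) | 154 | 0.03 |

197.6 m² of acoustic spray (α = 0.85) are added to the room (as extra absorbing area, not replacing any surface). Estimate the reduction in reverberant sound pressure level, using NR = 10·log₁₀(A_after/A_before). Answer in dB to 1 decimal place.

Summing Sᵢαᵢ: 13.671 + 10.780 + 57.000 + 0.949 + 4.620 → A_before = 87.020 sabins.
Treatment contributes 197.6·0.85 = 167.960 sabins.
A_after = 87.020 + 167.960 = 254.980 sabins.
Reduction = 10 log₁₀(A_after/A_before) = 10 log₁₀(2.9301) = 4.7 dB.

4.7 dB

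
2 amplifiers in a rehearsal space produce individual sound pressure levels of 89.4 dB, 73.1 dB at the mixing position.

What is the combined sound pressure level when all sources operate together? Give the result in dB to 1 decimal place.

89.5 dB

Sum in the linear (power) domain: Σ 10^(Lᵢ/10) = 10^(89.4/10) + 10^(73.1/10) = 8.914e+08.
L_total = 10·log₁₀(8.914e+08) = 89.5 dB.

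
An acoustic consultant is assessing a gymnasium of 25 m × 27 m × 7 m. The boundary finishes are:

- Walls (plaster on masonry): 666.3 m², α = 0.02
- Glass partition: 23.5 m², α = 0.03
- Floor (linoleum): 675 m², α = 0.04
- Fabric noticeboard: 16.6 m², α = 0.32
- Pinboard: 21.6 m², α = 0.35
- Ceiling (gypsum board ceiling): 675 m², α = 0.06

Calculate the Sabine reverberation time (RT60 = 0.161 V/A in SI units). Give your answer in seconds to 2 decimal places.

8.06 s

Summing Sᵢαᵢ: 13.326 + 0.705 + 27.000 + 5.312 + 7.560 + 40.500 → A = 94.403 sabins.
Room volume: 4725 m³.
T = 0.161 V/A = 0.161·4725/94.403 = 8.06 s.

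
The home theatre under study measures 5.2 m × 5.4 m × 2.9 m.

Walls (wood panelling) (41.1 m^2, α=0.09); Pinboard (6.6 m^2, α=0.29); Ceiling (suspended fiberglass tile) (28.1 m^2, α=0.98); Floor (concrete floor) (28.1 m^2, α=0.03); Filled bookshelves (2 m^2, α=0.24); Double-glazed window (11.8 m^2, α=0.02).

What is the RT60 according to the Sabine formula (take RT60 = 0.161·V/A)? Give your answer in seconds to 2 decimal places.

0.38 s

Summing Sᵢαᵢ: 3.699 + 1.914 + 27.538 + 0.843 + 0.480 + 0.236 → A = 34.710 sabins.
Volume V = 5.2 × 5.4 × 2.9 = 81.432 m³.
Sabine: RT60 = 0.161 × 81.432 / 34.710 = 0.38 s.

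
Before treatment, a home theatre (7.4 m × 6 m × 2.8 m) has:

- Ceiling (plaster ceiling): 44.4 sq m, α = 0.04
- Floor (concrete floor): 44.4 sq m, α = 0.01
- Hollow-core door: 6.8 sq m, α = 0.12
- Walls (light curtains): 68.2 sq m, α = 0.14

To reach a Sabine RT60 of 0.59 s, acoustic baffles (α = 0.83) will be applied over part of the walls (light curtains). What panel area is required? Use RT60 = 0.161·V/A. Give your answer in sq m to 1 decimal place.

A₁ = Σ Sᵢαᵢ = 44.4×0.04 + 44.4×0.01 + 6.8×0.12 + 68.2×0.14 = 12.584 sabins.
Required A₂ = 0.161·124.32/0.59 = 33.925 sabins.
ΔA needed = 33.925 − 12.584 = 21.341 sabins.
Net gain per sq m: Δα = 0.83 − 0.14 = 0.69.
Panel area = 21.341 / 0.69 = 30.9 sq m.

30.9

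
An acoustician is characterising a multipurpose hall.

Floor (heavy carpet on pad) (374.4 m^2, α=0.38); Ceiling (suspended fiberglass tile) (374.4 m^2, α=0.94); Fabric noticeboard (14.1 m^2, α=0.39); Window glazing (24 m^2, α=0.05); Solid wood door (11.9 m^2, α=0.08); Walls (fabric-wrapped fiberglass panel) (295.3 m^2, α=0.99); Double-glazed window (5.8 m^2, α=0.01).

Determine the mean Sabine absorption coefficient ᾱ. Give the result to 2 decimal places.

Total surface area S = 1099.9 m^2.
Σ(Sᵢαᵢ) = 374.4·0.38 + 374.4·0.94 + 14.1·0.39 + 24·0.05 + 11.9·0.08 + 295.3·0.99 + 5.8·0.01 = 794.264.
ᾱ = A/S = 0.72.

0.72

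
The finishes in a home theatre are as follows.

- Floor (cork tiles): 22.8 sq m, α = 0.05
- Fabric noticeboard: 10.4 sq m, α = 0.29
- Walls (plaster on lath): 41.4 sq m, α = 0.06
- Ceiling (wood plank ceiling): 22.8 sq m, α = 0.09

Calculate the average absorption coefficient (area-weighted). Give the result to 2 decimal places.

Total surface area S = 97.4 sq m.
A = 22.8×0.05 + 10.4×0.29 + 41.4×0.06 + 22.8×0.09 = 8.692 sabins.
ᾱ = A/S = 0.09.

0.09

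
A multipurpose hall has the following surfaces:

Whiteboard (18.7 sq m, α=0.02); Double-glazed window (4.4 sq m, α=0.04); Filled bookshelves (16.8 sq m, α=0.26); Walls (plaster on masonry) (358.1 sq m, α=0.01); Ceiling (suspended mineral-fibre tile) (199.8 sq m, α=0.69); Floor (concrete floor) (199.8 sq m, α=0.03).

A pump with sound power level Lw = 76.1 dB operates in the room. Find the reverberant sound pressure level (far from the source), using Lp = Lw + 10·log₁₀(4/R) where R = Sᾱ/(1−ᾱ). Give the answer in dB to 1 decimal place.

A = 152.355 sabins; S = 797.6 sq m.
ᾱ = 0.1910, so room constant R = A/(1−ᾱ) = 188.325 sq m.
Lp = 76.1 + 10·log₁₀(4/188.325) = 76.1 + (-16.73) = 59.4 dB.

59.4 dB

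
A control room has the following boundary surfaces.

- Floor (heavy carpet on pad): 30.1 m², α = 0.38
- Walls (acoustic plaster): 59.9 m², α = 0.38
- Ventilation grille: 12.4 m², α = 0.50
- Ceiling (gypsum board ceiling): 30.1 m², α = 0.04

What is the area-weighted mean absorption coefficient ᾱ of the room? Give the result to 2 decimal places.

S = Σ Sᵢ = 30.1 + 59.9 + 12.4 + 30.1 = 132.5 m².
Σ(Sᵢαᵢ) = 30.1·0.38 + 59.9·0.38 + 12.4·0.50 + 30.1·0.04 = 41.604.
ᾱ = 41.604 / 132.5 = 0.31.

0.31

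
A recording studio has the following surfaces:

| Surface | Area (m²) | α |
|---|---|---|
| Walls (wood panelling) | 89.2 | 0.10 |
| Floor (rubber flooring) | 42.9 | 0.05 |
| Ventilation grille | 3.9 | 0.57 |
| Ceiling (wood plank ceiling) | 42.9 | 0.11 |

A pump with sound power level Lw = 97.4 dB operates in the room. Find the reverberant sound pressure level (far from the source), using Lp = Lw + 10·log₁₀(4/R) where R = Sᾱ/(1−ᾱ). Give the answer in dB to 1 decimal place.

A = 18.007 sabins; S = 178.9 m².
ᾱ = 18.007/178.9 = 0.1007; R = Sᾱ/(1−ᾱ) = 18.007/(1−0.1007) = 20.023 m².
Lp = 97.4 + 10·log₁₀(4/20.023) = 97.4 + (-6.99) = 90.4 dB.

90.4 dB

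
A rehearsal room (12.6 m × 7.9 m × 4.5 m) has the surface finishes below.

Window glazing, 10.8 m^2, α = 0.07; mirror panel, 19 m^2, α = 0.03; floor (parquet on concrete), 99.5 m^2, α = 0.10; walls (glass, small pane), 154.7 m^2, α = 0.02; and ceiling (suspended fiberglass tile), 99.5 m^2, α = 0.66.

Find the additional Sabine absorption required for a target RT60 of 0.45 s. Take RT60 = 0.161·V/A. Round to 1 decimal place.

80.2 sabins

Equivalent absorption area: A₁ = 10.8·0.07 + 19·0.03 + 99.5·0.10 + 154.7·0.02 + 99.5·0.66 = 80.040 m^2.
For T = 0.45 s, need A₂ = 0.161·V/T = 0.161·447.93/0.45 = 160.259 sabins.
Shortfall: 160.259 − 80.040 = 80.2 sabins.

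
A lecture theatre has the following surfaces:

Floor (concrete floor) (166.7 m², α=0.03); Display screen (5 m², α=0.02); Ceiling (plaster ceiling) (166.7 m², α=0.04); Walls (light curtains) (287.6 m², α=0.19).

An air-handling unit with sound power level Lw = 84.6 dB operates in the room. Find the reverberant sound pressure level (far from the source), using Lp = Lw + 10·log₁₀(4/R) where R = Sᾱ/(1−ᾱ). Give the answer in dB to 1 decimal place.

71.9 dB

A = 66.413 sabins; S = 626.0 m².
ᾱ = 66.413/626.0 = 0.1061; R = Sᾱ/(1−ᾱ) = 66.413/(1−0.1061) = 74.296 m².
Lp = 84.6 + 10·log₁₀(4/74.296) = 84.6 + (-12.69) = 71.9 dB.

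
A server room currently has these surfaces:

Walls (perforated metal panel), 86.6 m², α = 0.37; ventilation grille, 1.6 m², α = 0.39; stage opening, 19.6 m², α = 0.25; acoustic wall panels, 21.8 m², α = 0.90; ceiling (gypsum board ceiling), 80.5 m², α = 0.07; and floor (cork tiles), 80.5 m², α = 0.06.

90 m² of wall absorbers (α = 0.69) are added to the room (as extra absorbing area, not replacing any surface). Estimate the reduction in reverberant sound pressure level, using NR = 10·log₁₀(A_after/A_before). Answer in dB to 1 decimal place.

2.8 dB

A_before = Σ Sᵢαᵢ = 86.6×0.37 + 1.6×0.39 + 19.6×0.25 + 21.8×0.90 + 80.5×0.07 + 80.5×0.06 = 67.651 sabins.
Added absorption = 90 × 0.69 = 62.100 sabins.
A_after = 67.651 + 62.100 = 129.751 sabins.
NR = 10·log₁₀(129.751/67.651) = 2.8 dB.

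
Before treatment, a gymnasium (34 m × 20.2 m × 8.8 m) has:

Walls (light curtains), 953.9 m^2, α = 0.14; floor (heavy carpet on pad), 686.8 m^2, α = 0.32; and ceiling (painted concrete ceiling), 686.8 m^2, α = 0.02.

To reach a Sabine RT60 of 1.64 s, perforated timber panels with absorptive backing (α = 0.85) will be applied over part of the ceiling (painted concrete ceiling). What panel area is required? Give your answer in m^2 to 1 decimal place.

Summing Sᵢαᵢ: 133.546 + 219.776 + 13.736 → A₁ = 367.058 sabins.
V = 6043.84 m³. Target absorption A₂ = 0.161 × 6043.84 / 1.64 = 593.328 sabins.
Absorption to add: 593.328 − 367.058 = 226.270 sabins.
Net gain per m^2: Δα = 0.85 − 0.02 = 0.83.
Panel area = 226.270 / 0.83 = 272.6 m^2.

272.6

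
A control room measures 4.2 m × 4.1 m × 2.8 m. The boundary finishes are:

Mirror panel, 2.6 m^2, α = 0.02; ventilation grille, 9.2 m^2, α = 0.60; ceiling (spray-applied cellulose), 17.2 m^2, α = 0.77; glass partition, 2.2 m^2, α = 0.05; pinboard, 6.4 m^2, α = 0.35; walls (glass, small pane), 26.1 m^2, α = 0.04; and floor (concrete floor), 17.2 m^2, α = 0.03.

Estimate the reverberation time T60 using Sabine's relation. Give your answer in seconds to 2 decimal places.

Summing Sᵢαᵢ: 0.052 + 5.520 + 13.244 + 0.110 + 2.240 + 1.044 + 0.516 → A = 22.726 sabins.
Room volume: 48.216 m³.
T = 0.161 V/A = 0.161·48.216/22.726 = 0.34 s.

0.34 seconds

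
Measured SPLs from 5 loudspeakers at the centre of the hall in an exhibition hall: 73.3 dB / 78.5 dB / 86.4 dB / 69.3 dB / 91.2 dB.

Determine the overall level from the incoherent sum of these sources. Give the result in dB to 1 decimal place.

Σ 10^(Lᵢ/10) = 1.855e+09.
L_total = 10·log₁₀(1.855e+09) = 92.7 dB.

92.7 dB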